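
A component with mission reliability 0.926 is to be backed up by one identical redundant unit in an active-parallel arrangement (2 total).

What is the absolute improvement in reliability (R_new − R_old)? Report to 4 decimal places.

0.0685

R_before = 0.926
R_after = 1 − (1 − 0.926)^2 = 0.9945
ΔR = 0.9945 − 0.926 = 0.0685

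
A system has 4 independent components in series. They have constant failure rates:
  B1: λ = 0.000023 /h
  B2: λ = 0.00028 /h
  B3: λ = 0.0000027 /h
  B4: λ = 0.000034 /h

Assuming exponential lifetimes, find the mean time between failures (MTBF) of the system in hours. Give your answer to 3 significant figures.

2940

Series of exponential components: λ_sys = Σ λ_i
λ_sys = 0.000023 + 0.00028 + 0.0000027 + 0.000034 = 3.3970e-04 /h
MTBF = 1 / λ_sys = 2940 h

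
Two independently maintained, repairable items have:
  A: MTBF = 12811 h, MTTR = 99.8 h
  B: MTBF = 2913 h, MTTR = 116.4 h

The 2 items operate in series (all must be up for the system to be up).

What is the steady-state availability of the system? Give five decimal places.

0.95414

A(A) = MTBF/(MTBF+MTTR) = 12811/(12811+99.8) = 0.992270
A(B) = MTBF/(MTBF+MTTR) = 2913/(2913+116.4) = 0.961577
Series availability: 0.992270 × 0.961577 = 0.95414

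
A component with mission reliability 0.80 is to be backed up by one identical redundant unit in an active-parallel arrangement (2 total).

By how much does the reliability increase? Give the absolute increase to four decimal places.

0.1600

R_before = 0.80
R_after = 1 − (1 − 0.80)^2 = 0.9600
ΔR = 0.9600 − 0.80 = 0.1600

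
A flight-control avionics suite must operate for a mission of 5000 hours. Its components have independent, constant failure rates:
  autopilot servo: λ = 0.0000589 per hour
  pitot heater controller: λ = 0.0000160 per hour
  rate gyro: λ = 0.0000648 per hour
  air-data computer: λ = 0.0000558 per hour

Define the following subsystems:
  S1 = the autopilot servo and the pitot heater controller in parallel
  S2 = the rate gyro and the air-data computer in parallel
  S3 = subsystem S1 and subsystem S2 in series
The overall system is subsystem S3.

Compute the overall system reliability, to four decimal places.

R(autopilot servo) = exp(−0.0000589 × 5000) = 0.744904
R(pitot heater controller) = exp(−0.0000160 × 5000) = 0.923116
R(rate gyro) = exp(−0.0000648 × 5000) = 0.723250
R(air-data computer) = exp(−0.0000558 × 5000) = 0.756540
Parallel (autopilot servo and pitot heater controller): 1 − (1 − 0.744904)(1 − 0.923116) = 0.980387
Parallel (rate gyro and air-data computer): 1 − (1 − 0.723250)(1 − 0.756540) = 0.932622
Series ([0.980387] and [0.932622]): 0.980387 × 0.932622 = 0.9143

0.9143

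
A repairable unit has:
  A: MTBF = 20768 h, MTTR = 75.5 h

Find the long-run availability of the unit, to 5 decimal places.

0.99638

A(A) = MTBF/(MTBF+MTTR) = 20768/(20768+75.5) = 0.99638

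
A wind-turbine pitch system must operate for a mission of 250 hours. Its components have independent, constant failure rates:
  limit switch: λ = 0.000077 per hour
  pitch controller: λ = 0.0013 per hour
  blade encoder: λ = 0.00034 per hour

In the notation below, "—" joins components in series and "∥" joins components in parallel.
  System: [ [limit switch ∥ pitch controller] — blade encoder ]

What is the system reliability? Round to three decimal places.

R(limit switch) = exp(−0.000077 × 250) = 0.98093
R(pitch controller) = exp(−0.0013 × 250) = 0.72253
R(blade encoder) = exp(−0.00034 × 250) = 0.91851
Parallel (limit switch and pitch controller): 1 − (1 − 0.98093)(1 − 0.72253) = 0.99471
Series ([0.99471] and blade encoder): 0.99471 × 0.91851 = 0.914

0.914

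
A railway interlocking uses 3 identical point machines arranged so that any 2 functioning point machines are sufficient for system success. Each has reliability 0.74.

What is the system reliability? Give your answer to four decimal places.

0.8324

R = Σ_{i=2}^{3} C(3,i) p^i (1−p)^{3−i} with p = 0.74
C(3,2)·0.74^2·0.26^1 = 0.427128
C(3,3)·0.74^3·0.26^0 = 0.405224
Sum = 0.8324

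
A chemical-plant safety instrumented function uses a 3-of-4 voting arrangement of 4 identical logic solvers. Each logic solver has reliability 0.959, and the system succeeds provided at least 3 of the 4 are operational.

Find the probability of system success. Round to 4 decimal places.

R = Σ_{i=3}^{4} C(4,i) p^i (1−p)^{4−i} with p = 0.959
C(4,3)·0.959^3·0.041^1 = 0.144644
C(4,4)·0.959^4·0.041^0 = 0.845813
Sum = 0.9905

0.9905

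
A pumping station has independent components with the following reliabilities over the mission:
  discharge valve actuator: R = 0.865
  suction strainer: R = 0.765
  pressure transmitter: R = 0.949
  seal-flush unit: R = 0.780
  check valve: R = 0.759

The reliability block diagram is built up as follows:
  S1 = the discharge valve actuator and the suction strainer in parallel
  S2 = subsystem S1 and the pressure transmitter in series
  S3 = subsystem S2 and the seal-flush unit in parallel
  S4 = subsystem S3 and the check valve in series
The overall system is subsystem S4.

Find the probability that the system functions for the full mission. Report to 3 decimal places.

Parallel (discharge valve actuator and suction strainer): 1 − (1 − 0.86500)(1 − 0.76500) = 0.96828
Series ([0.96828] and pressure transmitter): 0.96828 × 0.94900 = 0.91890
Parallel ([0.91890] and seal-flush unit): 1 − (1 − 0.91890)(1 − 0.78000) = 0.98216
Series ([0.98216] and check valve): 0.98216 × 0.75900 = 0.745

0.745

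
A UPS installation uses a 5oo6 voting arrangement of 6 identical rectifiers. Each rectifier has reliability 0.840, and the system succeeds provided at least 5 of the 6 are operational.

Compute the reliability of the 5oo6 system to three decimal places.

R = Σ_{i=5}^{6} C(6,i) p^i (1−p)^{6−i} with p = 0.840
C(6,5)·0.840^5·0.160^1 = 0.40148
C(6,6)·0.840^6·0.160^0 = 0.35130
Sum = 0.753

0.753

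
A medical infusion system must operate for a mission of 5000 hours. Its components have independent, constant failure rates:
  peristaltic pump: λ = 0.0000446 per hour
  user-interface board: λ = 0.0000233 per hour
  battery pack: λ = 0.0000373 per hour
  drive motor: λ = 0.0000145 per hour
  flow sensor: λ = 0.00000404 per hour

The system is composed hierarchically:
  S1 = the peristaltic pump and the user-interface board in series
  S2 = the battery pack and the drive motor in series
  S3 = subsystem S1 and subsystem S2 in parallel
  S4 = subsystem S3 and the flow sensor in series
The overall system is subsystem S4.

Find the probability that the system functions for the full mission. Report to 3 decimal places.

0.916

R(peristaltic pump) = exp(−0.0000446 × 5000) = 0.80011
R(user-interface board) = exp(−0.0000233 × 5000) = 0.89003
R(battery pack) = exp(−0.0000373 × 5000) = 0.82986
R(drive motor) = exp(−0.0000145 × 5000) = 0.93007
R(flow sensor) = exp(−0.00000404 × 5000) = 0.98000
Series (peristaltic pump and user-interface board): 0.80011 × 0.89003 = 0.71212
Series (battery pack and drive motor): 0.82986 × 0.93007 = 0.77183
Parallel ([0.71212] and [0.77183]): 1 − (1 − 0.71212)(1 − 0.77183) = 0.93431
Series ([0.93431] and flow sensor): 0.93431 × 0.98000 = 0.916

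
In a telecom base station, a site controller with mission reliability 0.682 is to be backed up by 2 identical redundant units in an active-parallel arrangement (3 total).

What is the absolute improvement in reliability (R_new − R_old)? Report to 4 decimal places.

R_before = 0.682
R_after = 1 − (1 − 0.682)^3 = 0.9678
ΔR = 0.9678 − 0.682 = 0.2858

0.2858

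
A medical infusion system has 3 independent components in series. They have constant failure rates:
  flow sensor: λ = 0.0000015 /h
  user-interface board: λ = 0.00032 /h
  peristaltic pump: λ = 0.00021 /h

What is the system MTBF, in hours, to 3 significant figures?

1880

Series of exponential components: λ_sys = Σ λ_i
λ_sys = 0.0000015 + 0.00032 + 0.00021 = 5.3150e-04 /h
MTBF = 1 / λ_sys = 1880 h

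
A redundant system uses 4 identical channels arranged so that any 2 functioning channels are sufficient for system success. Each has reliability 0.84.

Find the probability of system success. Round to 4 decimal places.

R = Σ_{i=2}^{4} C(4,i) p^i (1−p)^{4−i} with p = 0.84
C(4,2)·0.84^2·0.16^2 = 0.108380
C(4,3)·0.84^3·0.16^1 = 0.379331
C(4,4)·0.84^4·0.16^0 = 0.497871
Sum = 0.9856

0.9856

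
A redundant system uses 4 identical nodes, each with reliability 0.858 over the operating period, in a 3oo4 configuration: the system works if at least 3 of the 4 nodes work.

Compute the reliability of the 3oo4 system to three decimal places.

R = Σ_{i=3}^{4} C(4,i) p^i (1−p)^{4−i} with p = 0.858
C(4,3)·0.858^3·0.142^1 = 0.35877
C(4,4)·0.858^4·0.142^0 = 0.54194
Sum = 0.901

0.901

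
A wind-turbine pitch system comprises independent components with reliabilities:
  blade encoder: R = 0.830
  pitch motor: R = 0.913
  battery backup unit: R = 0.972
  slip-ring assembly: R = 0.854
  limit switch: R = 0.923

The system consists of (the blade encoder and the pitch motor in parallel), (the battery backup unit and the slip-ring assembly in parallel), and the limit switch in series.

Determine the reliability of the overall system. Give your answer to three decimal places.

0.906

Parallel (blade encoder and pitch motor): 1 − (1 − 0.83000)(1 − 0.91300) = 0.98521
Parallel (battery backup unit and slip-ring assembly): 1 − (1 − 0.97200)(1 − 0.85400) = 0.99591
Series ([0.98521], [0.99591], and limit switch): 0.98521 × 0.99591 × 0.92300 = 0.906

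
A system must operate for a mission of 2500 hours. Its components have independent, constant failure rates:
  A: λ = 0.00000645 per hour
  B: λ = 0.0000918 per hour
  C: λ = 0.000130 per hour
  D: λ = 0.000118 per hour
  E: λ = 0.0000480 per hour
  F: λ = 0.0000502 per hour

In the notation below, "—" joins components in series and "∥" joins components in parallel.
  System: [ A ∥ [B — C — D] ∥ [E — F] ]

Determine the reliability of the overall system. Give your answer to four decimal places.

R(A) = exp(−0.00000645 × 2500) = 0.984004
R(B) = exp(−0.0000918 × 2500) = 0.794931
R(C) = exp(−0.000130 × 2500) = 0.722527
R(D) = exp(−0.000118 × 2500) = 0.744532
R(E) = exp(−0.0000480 × 2500) = 0.886920
R(F) = exp(−0.0000502 × 2500) = 0.882056
Series (B, C, and D): 0.794931 × 0.722527 × 0.744532 = 0.427629
Series (E and F): 0.886920 × 0.882056 = 0.782313
Parallel (A, [0.427629], and [0.782313]): 1 − (1 − 0.984004)(1 − 0.427629)(1 − 0.782313) = 0.9980

0.9980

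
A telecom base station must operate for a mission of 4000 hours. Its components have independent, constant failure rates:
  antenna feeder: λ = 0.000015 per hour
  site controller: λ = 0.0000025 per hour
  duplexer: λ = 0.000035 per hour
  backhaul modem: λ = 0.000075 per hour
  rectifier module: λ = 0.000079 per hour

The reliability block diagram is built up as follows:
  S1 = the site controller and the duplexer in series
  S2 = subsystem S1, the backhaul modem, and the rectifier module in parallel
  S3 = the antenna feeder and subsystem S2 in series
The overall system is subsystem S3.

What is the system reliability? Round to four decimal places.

R(antenna feeder) = exp(−0.000015 × 4000) = 0.941765
R(site controller) = exp(−0.0000025 × 4000) = 0.990050
R(duplexer) = exp(−0.000035 × 4000) = 0.869358
R(backhaul modem) = exp(−0.000075 × 4000) = 0.740818
R(rectifier module) = exp(−0.000079 × 4000) = 0.729059
Series (site controller and duplexer): 0.990050 × 0.869358 = 0.860708
Parallel ([0.860708], backhaul modem, and rectifier module): 1 − (1 − 0.860708)(1 − 0.740818)(1 − 0.729059) = 0.990218
Series (antenna feeder and [0.990218]): 0.941765 × 0.990218 = 0.9326

0.9326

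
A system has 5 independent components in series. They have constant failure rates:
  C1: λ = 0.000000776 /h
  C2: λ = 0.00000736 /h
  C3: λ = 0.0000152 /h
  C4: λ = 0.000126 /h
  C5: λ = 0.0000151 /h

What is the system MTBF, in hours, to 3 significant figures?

Series of exponential components: λ_sys = Σ λ_i
λ_sys = 0.000000776 + 0.00000736 + 0.0000152 + 0.000126 + 0.0000151 = 1.6444e-04 /h
MTBF = 1 / λ_sys = 6080 h

6080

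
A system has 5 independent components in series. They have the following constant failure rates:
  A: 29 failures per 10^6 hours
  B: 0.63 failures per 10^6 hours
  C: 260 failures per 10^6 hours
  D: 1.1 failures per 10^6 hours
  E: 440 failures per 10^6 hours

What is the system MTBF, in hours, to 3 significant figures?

1370

Series of exponential components: λ_sys = Σ λ_i
λ_sys = 0.000029 + 0.00000063 + 0.00026 + 0.0000011 + 0.00044 = 7.3073e-04 /h
MTBF = 1 / λ_sys = 1370 h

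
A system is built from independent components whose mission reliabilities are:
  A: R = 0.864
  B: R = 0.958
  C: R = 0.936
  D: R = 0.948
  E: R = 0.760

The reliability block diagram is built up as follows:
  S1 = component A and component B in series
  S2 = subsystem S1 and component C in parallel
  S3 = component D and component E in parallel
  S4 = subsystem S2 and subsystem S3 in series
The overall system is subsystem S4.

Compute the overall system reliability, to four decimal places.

Series (A and B): 0.864000 × 0.958000 = 0.827712
Parallel ([0.827712] and C): 1 − (1 − 0.827712)(1 − 0.936000) = 0.988974
Parallel (D and E): 1 − (1 − 0.948000)(1 − 0.760000) = 0.987520
Series ([0.988974] and [0.987520]): 0.988974 × 0.987520 = 0.9766

0.9766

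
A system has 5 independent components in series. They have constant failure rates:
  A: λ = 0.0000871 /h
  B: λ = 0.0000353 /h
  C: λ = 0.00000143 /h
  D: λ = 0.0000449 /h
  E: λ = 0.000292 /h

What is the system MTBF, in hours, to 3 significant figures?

2170

Series of exponential components: λ_sys = Σ λ_i
λ_sys = 0.0000871 + 0.0000353 + 0.00000143 + 0.0000449 + 0.000292 = 4.6073e-04 /h
MTBF = 1 / λ_sys = 2170 h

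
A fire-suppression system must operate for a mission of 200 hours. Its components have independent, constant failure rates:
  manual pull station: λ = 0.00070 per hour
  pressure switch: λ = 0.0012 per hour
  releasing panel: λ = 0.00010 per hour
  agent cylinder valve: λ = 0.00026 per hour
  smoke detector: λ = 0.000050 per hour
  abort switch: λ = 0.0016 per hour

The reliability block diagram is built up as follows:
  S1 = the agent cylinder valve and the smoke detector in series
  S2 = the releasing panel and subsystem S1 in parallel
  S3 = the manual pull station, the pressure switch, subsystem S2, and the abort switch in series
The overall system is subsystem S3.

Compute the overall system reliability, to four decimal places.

0.4960

R(manual pull station) = exp(−0.00070 × 200) = 0.869358
R(pressure switch) = exp(−0.0012 × 200) = 0.786628
R(releasing panel) = exp(−0.00010 × 200) = 0.980199
R(agent cylinder valve) = exp(−0.00026 × 200) = 0.949329
R(smoke detector) = exp(−0.000050 × 200) = 0.990050
R(abort switch) = exp(−0.0016 × 200) = 0.726149
Series (agent cylinder valve and smoke detector): 0.949329 × 0.990050 = 0.939883
Parallel (releasing panel and [0.939883]): 1 − (1 − 0.980199)(1 − 0.939883) = 0.998810
Series (manual pull station, pressure switch, [0.998810], and abort switch): 0.869358 × 0.786628 × 0.998810 × 0.726149 = 0.4960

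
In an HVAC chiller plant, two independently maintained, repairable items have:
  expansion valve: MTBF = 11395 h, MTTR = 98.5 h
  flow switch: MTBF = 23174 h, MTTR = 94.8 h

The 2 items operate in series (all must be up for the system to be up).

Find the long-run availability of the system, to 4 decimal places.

0.9874

A(expansion valve) = MTBF/(MTBF+MTTR) = 11395/(11395+98.5) = 0.991430
A(flow switch) = MTBF/(MTBF+MTTR) = 23174/(23174+94.8) = 0.995926
Series availability: 0.991430 × 0.995926 = 0.9874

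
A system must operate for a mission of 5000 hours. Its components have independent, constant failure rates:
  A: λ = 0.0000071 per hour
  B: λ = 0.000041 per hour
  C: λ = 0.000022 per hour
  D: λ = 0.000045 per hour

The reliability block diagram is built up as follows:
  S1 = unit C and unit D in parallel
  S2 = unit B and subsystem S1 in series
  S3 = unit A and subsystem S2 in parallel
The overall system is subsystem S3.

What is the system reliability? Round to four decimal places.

0.9929

R(A) = exp(−0.0000071 × 5000) = 0.965123
R(B) = exp(−0.000041 × 5000) = 0.814647
R(C) = exp(−0.000022 × 5000) = 0.895834
R(D) = exp(−0.000045 × 5000) = 0.798516
Parallel (C and D): 1 − (1 − 0.895834)(1 − 0.798516) = 0.979012
Series (B and [0.979012]): 0.814647 × 0.979012 = 0.797549
Parallel (A and [0.797549]): 1 − (1 − 0.965123)(1 − 0.797549) = 0.9929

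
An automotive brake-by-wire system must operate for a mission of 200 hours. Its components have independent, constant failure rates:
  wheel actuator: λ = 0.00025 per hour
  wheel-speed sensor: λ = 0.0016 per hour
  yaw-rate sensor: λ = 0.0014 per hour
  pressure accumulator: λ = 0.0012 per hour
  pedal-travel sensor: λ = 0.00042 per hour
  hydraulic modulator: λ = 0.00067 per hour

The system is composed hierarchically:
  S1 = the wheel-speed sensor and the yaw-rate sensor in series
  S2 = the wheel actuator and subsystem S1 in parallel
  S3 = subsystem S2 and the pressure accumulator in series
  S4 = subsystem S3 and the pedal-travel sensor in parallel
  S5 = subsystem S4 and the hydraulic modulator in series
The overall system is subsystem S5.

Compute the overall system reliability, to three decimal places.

R(wheel actuator) = exp(−0.00025 × 200) = 0.95123
R(wheel-speed sensor) = exp(−0.0016 × 200) = 0.72615
R(yaw-rate sensor) = exp(−0.0014 × 200) = 0.75578
R(pressure accumulator) = exp(−0.0012 × 200) = 0.78663
R(pedal-travel sensor) = exp(−0.00042 × 200) = 0.91943
R(hydraulic modulator) = exp(−0.00067 × 200) = 0.87459
Series (wheel-speed sensor and yaw-rate sensor): 0.72615 × 0.75578 = 0.54881
Parallel (wheel actuator and [0.54881]): 1 − (1 − 0.95123)(1 − 0.54881) = 0.97800
Series ([0.97800] and pressure accumulator): 0.97800 × 0.78663 = 0.76932
Parallel ([0.76932] and pedal-travel sensor): 1 − (1 − 0.76932)(1 − 0.91943) = 0.98141
Series ([0.98141] and hydraulic modulator): 0.98141 × 0.87459 = 0.858

0.858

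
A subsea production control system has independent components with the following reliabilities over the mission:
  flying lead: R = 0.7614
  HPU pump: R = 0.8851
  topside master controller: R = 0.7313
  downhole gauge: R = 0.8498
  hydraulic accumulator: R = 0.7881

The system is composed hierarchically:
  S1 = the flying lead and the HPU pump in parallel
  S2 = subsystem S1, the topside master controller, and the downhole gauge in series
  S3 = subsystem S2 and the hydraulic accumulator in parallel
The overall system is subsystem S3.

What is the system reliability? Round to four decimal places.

0.9162

Parallel (flying lead and HPU pump): 1 − (1 − 0.761400)(1 − 0.885100) = 0.972585
Series ([0.972585], topside master controller, and downhole gauge): 0.972585 × 0.731300 × 0.849800 = 0.604421
Parallel ([0.604421] and hydraulic accumulator): 1 − (1 − 0.604421)(1 − 0.788100) = 0.9162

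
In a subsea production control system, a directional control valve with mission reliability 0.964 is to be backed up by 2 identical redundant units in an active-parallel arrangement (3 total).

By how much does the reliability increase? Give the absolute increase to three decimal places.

R_before = 0.964
R_after = 1 − (1 − 0.964)^3 = 1.000
ΔR = 1.000 − 0.964 = 0.036

0.036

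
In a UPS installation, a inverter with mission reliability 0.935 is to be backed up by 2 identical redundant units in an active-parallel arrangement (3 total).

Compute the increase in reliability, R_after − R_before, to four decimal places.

R_before = 0.935
R_after = 1 − (1 − 0.935)^3 = 0.9997
ΔR = 0.9997 − 0.935 = 0.0647

0.0647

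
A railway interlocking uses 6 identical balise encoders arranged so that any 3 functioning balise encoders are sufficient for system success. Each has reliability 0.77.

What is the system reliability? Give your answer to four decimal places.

0.9720

R = Σ_{i=3}^{6} C(6,i) p^i (1−p)^{6−i} with p = 0.77
C(6,3)·0.77^3·0.23^3 = 0.111093
C(6,4)·0.77^4·0.23^2 = 0.278939
C(6,5)·0.77^5·0.23^1 = 0.373536
C(6,6)·0.77^6·0.23^0 = 0.208422
Sum = 0.9720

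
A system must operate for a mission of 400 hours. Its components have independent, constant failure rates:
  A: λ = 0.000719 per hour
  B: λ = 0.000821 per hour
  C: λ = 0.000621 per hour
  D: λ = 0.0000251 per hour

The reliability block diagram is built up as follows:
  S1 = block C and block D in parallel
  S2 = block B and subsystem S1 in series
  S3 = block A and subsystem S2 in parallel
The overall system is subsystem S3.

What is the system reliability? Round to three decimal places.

0.930

R(A) = exp(−0.000719 × 400) = 0.75006
R(B) = exp(−0.000821 × 400) = 0.72007
R(C) = exp(−0.000621 × 400) = 0.78005
R(D) = exp(−0.0000251 × 400) = 0.99001
Parallel (C and D): 1 − (1 − 0.78005)(1 − 0.99001) = 0.99780
Series (B and [0.99780]): 0.72007 × 0.99780 = 0.71849
Parallel (A and [0.71849]): 1 − (1 − 0.75006)(1 − 0.71849) = 0.930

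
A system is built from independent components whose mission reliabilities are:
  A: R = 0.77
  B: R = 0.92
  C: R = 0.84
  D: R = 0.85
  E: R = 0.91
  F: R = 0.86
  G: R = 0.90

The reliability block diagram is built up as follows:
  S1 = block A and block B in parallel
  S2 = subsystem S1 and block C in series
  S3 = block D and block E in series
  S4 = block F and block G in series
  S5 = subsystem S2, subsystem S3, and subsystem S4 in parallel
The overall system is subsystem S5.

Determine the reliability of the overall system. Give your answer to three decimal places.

0.991

Parallel (A and B): 1 − (1 − 0.77000)(1 − 0.92000) = 0.98160
Series ([0.98160] and C): 0.98160 × 0.84000 = 0.82454
Series (D and E): 0.85000 × 0.91000 = 0.77350
Series (F and G): 0.86000 × 0.90000 = 0.77400
Parallel ([0.82454], [0.77350], and [0.77400]): 1 − (1 − 0.82454)(1 − 0.77350)(1 − 0.77400) = 0.991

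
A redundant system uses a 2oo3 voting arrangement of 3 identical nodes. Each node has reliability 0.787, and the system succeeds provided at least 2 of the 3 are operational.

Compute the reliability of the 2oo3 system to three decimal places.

R = Σ_{i=2}^{3} C(3,i) p^i (1−p)^{3−i} with p = 0.787
C(3,2)·0.787^2·0.213^1 = 0.39578
C(3,3)·0.787^3·0.213^0 = 0.48744
Sum = 0.883

0.883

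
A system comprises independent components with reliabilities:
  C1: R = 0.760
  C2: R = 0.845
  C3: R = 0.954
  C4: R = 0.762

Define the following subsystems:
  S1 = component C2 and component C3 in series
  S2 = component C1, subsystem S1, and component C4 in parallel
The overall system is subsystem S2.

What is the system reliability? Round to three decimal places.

0.989

Series (C2 and C3): 0.84500 × 0.95400 = 0.80613
Parallel (C1, [0.80613], and C4): 1 − (1 − 0.76000)(1 − 0.80613)(1 − 0.76200) = 0.989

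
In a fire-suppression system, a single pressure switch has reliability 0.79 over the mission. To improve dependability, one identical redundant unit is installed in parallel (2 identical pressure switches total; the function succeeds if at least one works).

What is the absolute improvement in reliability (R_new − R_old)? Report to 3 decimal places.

R_before = 0.79
R_after = 1 − (1 − 0.79)^2 = 0.956
ΔR = 0.956 − 0.79 = 0.166

0.166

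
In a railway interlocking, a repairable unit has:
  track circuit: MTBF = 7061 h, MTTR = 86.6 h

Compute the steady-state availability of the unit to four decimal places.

0.9879

A(track circuit) = MTBF/(MTBF+MTTR) = 7061/(7061+86.6) = 0.9879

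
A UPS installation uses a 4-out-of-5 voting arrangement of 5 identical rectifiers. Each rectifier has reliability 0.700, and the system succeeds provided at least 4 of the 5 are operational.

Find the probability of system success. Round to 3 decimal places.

R = Σ_{i=4}^{5} C(5,i) p^i (1−p)^{5−i} with p = 0.700
C(5,4)·0.700^4·0.300^1 = 0.36015
C(5,5)·0.700^5·0.300^0 = 0.16807
Sum = 0.528

0.528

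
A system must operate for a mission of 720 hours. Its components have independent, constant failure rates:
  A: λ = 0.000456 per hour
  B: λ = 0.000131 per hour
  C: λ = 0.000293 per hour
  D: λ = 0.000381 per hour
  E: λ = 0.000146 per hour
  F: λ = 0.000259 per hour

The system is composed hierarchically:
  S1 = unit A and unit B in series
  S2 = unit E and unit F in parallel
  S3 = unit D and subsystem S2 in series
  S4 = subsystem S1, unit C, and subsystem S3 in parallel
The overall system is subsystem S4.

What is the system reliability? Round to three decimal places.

R(A) = exp(−0.000456 × 720) = 0.72013
R(B) = exp(−0.000131 × 720) = 0.90999
R(C) = exp(−0.000293 × 720) = 0.80981
R(D) = exp(−0.000381 × 720) = 0.76009
R(E) = exp(−0.000146 × 720) = 0.90022
R(F) = exp(−0.000259 × 720) = 0.82988
Series (A and B): 0.72013 × 0.90999 = 0.65531
Parallel (E and F): 1 − (1 − 0.90022)(1 − 0.82988) = 0.98303
Series (D and [0.98303]): 0.76009 × 0.98303 = 0.74719
Parallel ([0.65531], C, and [0.74719]): 1 − (1 − 0.65531)(1 − 0.80981)(1 − 0.74719) = 0.983

0.983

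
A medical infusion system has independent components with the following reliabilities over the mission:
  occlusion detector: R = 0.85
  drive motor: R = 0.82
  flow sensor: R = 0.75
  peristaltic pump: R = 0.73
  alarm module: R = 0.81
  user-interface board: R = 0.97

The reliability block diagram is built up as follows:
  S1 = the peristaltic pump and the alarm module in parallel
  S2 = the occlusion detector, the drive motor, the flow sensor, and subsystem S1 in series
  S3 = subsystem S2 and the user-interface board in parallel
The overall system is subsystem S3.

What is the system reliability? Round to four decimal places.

Parallel (peristaltic pump and alarm module): 1 − (1 − 0.730000)(1 − 0.810000) = 0.948700
Series (occlusion detector, drive motor, flow sensor, and [0.948700]): 0.850000 × 0.820000 × 0.750000 × 0.948700 = 0.495933
Parallel ([0.495933] and user-interface board): 1 − (1 − 0.495933)(1 − 0.970000) = 0.9849

0.9849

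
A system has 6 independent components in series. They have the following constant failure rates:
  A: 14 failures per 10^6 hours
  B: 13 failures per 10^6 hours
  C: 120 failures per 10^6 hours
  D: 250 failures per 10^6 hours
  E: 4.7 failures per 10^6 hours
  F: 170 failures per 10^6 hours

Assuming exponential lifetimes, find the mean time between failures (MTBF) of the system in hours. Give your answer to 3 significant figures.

Series of exponential components: λ_sys = Σ λ_i
λ_sys = 0.000014 + 0.000013 + 0.00012 + 0.00025 + 0.0000047 + 0.00017 = 5.7170e-04 /h
MTBF = 1 / λ_sys = 1750 h

1750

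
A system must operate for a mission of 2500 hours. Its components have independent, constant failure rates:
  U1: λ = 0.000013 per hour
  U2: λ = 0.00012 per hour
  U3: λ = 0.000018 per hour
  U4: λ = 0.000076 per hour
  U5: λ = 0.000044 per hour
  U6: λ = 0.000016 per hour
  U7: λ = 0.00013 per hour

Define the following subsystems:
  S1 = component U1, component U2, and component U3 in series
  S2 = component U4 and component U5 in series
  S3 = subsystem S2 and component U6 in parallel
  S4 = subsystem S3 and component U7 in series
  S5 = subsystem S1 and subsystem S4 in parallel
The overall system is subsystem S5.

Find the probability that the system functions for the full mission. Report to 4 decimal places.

0.9104

R(U1) = exp(−0.000013 × 2500) = 0.968022
R(U2) = exp(−0.00012 × 2500) = 0.740818
R(U3) = exp(−0.000018 × 2500) = 0.955997
R(U4) = exp(−0.000076 × 2500) = 0.826959
R(U5) = exp(−0.000044 × 2500) = 0.895834
R(U6) = exp(−0.000016 × 2500) = 0.960789
R(U7) = exp(−0.00013 × 2500) = 0.722527
Series (U1, U2, and U3): 0.968022 × 0.740818 × 0.955997 = 0.685572
Series (U4 and U5): 0.826959 × 0.895834 = 0.740818
Parallel ([0.740818] and U6): 1 − (1 − 0.740818)(1 − 0.960789) = 0.989837
Series ([0.989837] and U7): 0.989837 × 0.722527 = 0.715184
Parallel ([0.685572] and [0.715184]): 1 − (1 − 0.685572)(1 − 0.715184) = 0.9104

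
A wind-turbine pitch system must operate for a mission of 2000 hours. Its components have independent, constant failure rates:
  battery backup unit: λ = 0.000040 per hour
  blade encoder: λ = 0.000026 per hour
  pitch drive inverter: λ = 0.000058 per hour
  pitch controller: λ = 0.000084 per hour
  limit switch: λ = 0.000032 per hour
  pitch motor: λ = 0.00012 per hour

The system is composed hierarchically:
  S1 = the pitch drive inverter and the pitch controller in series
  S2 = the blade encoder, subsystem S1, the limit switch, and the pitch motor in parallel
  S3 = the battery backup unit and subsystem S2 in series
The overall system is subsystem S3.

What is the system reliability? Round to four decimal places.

0.9230

R(battery backup unit) = exp(−0.000040 × 2000) = 0.923116
R(blade encoder) = exp(−0.000026 × 2000) = 0.949329
R(pitch drive inverter) = exp(−0.000058 × 2000) = 0.890475
R(pitch controller) = exp(−0.000084 × 2000) = 0.845354
R(limit switch) = exp(−0.000032 × 2000) = 0.938005
R(pitch motor) = exp(−0.00012 × 2000) = 0.786628
Series (pitch drive inverter and pitch controller): 0.890475 × 0.845354 = 0.752767
Parallel (blade encoder, [0.752767], limit switch, and pitch motor): 1 − (1 − 0.949329)(1 − 0.752767)(1 − 0.938005)(1 − 0.786628) = 0.999834
Series (battery backup unit and [0.999834]): 0.923116 × 0.999834 = 0.9230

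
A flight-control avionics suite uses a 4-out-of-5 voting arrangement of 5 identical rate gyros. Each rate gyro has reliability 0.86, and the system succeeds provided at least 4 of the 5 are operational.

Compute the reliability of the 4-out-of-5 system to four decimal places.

R = Σ_{i=4}^{5} C(5,i) p^i (1−p)^{5−i} with p = 0.86
C(5,4)·0.86^4·0.14^1 = 0.382906
C(5,5)·0.86^5·0.14^0 = 0.470427
Sum = 0.8533

0.8533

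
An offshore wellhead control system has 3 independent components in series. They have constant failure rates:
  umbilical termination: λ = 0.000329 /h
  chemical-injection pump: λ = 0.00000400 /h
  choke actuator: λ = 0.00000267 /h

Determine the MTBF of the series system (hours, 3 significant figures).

2980

Series of exponential components: λ_sys = Σ λ_i
λ_sys = 0.000329 + 0.00000400 + 0.00000267 = 3.3567e-04 /h
MTBF = 1 / λ_sys = 2980 h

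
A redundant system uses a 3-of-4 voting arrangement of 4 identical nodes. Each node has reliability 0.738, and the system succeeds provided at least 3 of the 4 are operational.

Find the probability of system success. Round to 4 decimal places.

0.7179

R = Σ_{i=3}^{4} C(4,i) p^i (1−p)^{4−i} with p = 0.738
C(4,3)·0.738^3·0.262^1 = 0.421241
C(4,4)·0.738^4·0.262^0 = 0.296637
Sum = 0.7179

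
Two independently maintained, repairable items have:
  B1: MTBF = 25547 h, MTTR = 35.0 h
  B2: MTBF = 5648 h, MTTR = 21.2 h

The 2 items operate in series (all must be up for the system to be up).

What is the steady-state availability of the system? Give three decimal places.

0.995

A(B1) = MTBF/(MTBF+MTTR) = 25547/(25547+35.0) = 0.998632
A(B2) = MTBF/(MTBF+MTTR) = 5648/(5648+21.2) = 0.996260
Series availability: 0.998632 × 0.996260 = 0.995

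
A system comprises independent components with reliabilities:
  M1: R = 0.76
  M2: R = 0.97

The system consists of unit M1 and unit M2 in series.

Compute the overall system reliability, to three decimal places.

Series (M1 and M2): 0.76000 × 0.97000 = 0.737

0.737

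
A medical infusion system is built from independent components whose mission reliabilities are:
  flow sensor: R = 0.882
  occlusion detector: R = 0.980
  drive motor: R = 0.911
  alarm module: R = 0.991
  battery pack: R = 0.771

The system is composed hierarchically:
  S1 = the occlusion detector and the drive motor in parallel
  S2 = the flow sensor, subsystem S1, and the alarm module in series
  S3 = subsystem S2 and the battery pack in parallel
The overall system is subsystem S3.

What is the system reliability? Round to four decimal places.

Parallel (occlusion detector and drive motor): 1 − (1 − 0.980000)(1 − 0.911000) = 0.998220
Series (flow sensor, [0.998220], and alarm module): 0.882000 × 0.998220 × 0.991000 = 0.872506
Parallel ([0.872506] and battery pack): 1 − (1 − 0.872506)(1 − 0.771000) = 0.9708

0.9708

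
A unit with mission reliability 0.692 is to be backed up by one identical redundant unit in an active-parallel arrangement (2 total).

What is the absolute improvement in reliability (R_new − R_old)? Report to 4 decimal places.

0.2131

R_before = 0.692
R_after = 1 − (1 − 0.692)^2 = 0.9051
ΔR = 0.9051 − 0.692 = 0.2131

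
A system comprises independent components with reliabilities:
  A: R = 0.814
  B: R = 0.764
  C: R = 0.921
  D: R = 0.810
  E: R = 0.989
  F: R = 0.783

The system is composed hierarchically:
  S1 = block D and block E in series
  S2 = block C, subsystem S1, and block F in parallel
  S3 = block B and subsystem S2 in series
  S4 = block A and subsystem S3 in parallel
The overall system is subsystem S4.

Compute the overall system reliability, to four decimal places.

0.9556

Series (D and E): 0.810000 × 0.989000 = 0.801090
Parallel (C, [0.801090], and F): 1 − (1 − 0.921000)(1 − 0.801090)(1 − 0.783000) = 0.996590
Series (B and [0.996590]): 0.764000 × 0.996590 = 0.761395
Parallel (A and [0.761395]): 1 − (1 − 0.814000)(1 − 0.761395) = 0.9556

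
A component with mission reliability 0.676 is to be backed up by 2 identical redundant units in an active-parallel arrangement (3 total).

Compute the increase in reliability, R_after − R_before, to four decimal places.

0.2900

R_before = 0.676
R_after = 1 − (1 − 0.676)^3 = 0.9660
ΔR = 0.9660 − 0.676 = 0.2900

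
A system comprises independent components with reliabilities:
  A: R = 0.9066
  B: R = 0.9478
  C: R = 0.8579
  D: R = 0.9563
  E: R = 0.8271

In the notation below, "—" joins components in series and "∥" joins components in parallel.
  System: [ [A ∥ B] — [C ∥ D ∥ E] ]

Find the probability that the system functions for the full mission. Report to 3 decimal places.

0.994

Parallel (A and B): 1 − (1 − 0.90660)(1 − 0.94780) = 0.99512
Parallel (C, D, and E): 1 − (1 − 0.85790)(1 − 0.95630)(1 − 0.82710) = 0.99893
Series ([0.99512] and [0.99893]): 0.99512 × 0.99893 = 0.994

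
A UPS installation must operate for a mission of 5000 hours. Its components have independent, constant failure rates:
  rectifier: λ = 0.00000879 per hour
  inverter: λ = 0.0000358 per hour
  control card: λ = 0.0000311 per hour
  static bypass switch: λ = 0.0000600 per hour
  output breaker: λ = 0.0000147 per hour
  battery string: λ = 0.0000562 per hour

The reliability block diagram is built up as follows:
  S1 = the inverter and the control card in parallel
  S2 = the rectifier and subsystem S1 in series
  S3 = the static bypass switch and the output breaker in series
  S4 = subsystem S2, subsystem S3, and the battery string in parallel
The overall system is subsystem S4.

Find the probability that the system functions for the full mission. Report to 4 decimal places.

0.9950

R(rectifier) = exp(−0.00000879 × 5000) = 0.957002
R(inverter) = exp(−0.0000358 × 5000) = 0.836106
R(control card) = exp(−0.0000311 × 5000) = 0.855987
R(static bypass switch) = exp(−0.0000600 × 5000) = 0.740818
R(output breaker) = exp(−0.0000147 × 5000) = 0.929136
R(battery string) = exp(−0.0000562 × 5000) = 0.755028
Parallel (inverter and control card): 1 − (1 − 0.836106)(1 − 0.855987) = 0.976397
Series (rectifier and [0.976397]): 0.957002 × 0.976397 = 0.934414
Series (static bypass switch and output breaker): 0.740818 × 0.929136 = 0.688321
Parallel ([0.934414], [0.688321], and battery string): 1 − (1 − 0.934414)(1 − 0.688321)(1 − 0.755028) = 0.9950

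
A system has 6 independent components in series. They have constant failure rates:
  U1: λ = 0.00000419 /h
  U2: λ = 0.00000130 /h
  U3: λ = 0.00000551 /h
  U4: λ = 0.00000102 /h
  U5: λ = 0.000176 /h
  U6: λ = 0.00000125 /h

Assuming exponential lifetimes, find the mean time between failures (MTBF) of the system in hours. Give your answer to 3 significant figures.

Series of exponential components: λ_sys = Σ λ_i
λ_sys = 0.00000419 + 0.00000130 + 0.00000551 + 0.00000102 + 0.000176 + 0.00000125 = 1.8927e-04 /h
MTBF = 1 / λ_sys = 5280 h

5280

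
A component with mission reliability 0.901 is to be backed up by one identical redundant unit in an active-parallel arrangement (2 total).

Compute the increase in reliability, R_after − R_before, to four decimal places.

0.0892

R_before = 0.901
R_after = 1 − (1 − 0.901)^2 = 0.9902
ΔR = 0.9902 − 0.901 = 0.0892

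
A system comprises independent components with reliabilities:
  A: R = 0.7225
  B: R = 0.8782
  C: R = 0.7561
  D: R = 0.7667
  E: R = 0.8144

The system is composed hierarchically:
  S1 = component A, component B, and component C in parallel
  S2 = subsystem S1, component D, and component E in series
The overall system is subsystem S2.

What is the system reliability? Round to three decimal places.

0.619

Parallel (A, B, and C): 1 − (1 − 0.72250)(1 − 0.87820)(1 − 0.75610) = 0.99176
Series ([0.99176], D, and E): 0.99176 × 0.76670 × 0.81440 = 0.619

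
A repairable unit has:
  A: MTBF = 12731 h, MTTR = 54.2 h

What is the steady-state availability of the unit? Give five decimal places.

0.99576

A(A) = MTBF/(MTBF+MTTR) = 12731/(12731+54.2) = 0.99576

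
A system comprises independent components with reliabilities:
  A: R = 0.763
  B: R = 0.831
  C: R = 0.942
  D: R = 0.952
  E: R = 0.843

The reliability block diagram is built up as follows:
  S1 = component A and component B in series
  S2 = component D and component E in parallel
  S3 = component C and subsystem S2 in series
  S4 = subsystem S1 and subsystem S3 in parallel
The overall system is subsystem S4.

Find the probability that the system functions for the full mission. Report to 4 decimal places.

0.9762

Series (A and B): 0.763000 × 0.831000 = 0.634053
Parallel (D and E): 1 − (1 − 0.952000)(1 − 0.843000) = 0.992464
Series (C and [0.992464]): 0.942000 × 0.992464 = 0.934901
Parallel ([0.634053] and [0.934901]): 1 − (1 − 0.634053)(1 − 0.934901) = 0.9762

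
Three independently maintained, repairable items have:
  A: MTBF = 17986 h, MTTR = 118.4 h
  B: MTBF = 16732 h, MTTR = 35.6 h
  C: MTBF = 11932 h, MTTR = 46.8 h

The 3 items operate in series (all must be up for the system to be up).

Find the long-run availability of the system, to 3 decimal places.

A(A) = MTBF/(MTBF+MTTR) = 17986/(17986+118.4) = 0.993460
A(B) = MTBF/(MTBF+MTTR) = 16732/(16732+35.6) = 0.997877
A(C) = MTBF/(MTBF+MTTR) = 11932/(11932+46.8) = 0.996093
Series availability: 0.993460 × 0.997877 × 0.996093 = 0.987

0.987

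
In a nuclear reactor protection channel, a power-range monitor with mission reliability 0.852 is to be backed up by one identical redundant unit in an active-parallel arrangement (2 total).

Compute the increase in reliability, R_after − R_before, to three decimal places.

0.126

R_before = 0.852
R_after = 1 − (1 − 0.852)^2 = 0.978
ΔR = 0.978 − 0.852 = 0.126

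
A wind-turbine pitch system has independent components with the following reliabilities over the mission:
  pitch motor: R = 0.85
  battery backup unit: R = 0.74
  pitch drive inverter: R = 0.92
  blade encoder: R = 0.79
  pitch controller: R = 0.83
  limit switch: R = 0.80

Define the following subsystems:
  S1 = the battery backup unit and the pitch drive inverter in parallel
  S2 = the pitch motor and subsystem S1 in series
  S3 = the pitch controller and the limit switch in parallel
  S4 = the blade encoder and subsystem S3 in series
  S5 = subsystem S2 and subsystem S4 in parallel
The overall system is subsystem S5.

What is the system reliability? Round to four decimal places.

Parallel (battery backup unit and pitch drive inverter): 1 − (1 − 0.740000)(1 − 0.920000) = 0.979200
Series (pitch motor and [0.979200]): 0.850000 × 0.979200 = 0.832320
Parallel (pitch controller and limit switch): 1 − (1 − 0.830000)(1 − 0.800000) = 0.966000
Series (blade encoder and [0.966000]): 0.790000 × 0.966000 = 0.763140
Parallel ([0.832320] and [0.763140]): 1 − (1 − 0.832320)(1 − 0.763140) = 0.9603

0.9603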